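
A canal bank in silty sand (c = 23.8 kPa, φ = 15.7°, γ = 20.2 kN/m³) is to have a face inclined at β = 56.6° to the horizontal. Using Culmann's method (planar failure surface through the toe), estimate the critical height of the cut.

Culmann's analysis gives the critical failure plane at α_cr = (β + φ)/2 = (56.6 + 15.7)/2 = 36.1°, and the critical height
H_c = (4c/γ) · sinβ cosφ / [1 − cos(β − φ)]
    = (4·23.8/20.2) · sin56.6°·cos15.7° / [1 − cos(40.9°)]
    = 4.713 · 0.8348·0.9627 / [1 − 0.7559]
    = 4.713 · 0.8037 / 0.2441
    = 15.51 m

H_c = 15.51 m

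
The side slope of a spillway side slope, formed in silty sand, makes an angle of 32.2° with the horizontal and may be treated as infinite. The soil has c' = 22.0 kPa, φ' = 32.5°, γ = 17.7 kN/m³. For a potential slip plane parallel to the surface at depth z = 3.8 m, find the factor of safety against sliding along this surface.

FS = 1.74

For an infinite slope with a slip plane parallel to the surface (no pore pressure): FS = [c' + γz cos²β tanφ'] / [γz sinβ cosβ].
γz = 17.7·3.8 = 67.26 kN/m²
Numerator = 22.0 + 67.26·cos²32.2°·tan32.5° = 22.0 + 67.26·0.7160·0.6371 = 52.682 kPa
Denominator = 67.26·sin32.2°·cos32.2° = 67.26·0.5329·0.8462 = 30.329 kPa
FS = 52.682 / 30.329 = 1.737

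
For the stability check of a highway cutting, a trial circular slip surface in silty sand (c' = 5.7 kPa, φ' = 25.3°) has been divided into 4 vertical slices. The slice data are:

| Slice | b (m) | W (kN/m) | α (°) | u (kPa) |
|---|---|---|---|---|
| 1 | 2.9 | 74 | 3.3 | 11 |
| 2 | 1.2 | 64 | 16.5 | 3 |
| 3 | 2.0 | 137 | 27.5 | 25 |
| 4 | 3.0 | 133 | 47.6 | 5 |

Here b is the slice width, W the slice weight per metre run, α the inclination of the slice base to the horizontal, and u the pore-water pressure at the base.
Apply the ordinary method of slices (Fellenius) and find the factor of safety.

FS = 0.93

Ordinary method of slices: FS = Σ[c'·Δl_i + (W_i cosα_i − u_i·Δl_i)·tanφ'] / Σ W_i sinα_i, with Δl_i = b_i / cosα_i.
Slice 1: Δl = 2.9/cos3.3° = 2.905 m; N'_1 = 74·cos3.3° − 11·2.905 = 41.9; c'Δl = 16.56; W sinα = 4.3
Slice 2: Δl = 1.2/cos16.5° = 1.252 m; N'_2 = 64·cos16.5° − 3·1.252 = 57.6; c'Δl = 7.13; W sinα = 18.2
Slice 3: Δl = 2.0/cos27.5° = 2.255 m; N'_3 = 137·cos27.5° − 25·2.255 = 65.2; c'Δl = 12.85; W sinα = 63.3
Slice 4: Δl = 3.0/cos47.6° = 4.449 m; N'_4 = 133·cos47.6° − 5·4.449 = 67.4; c'Δl = 25.36; W sinα = 98.2
Σc'Δl = 61.9 kN/m; ΣN' = 232.1 kN/m; ΣW sinα = 183.9 kN/m
Resisting = 61.9 + 232.1·tan25.3° = 61.9 + 109.7 = 171.6 kN/m
FS = 171.6 / 183.9 = 0.933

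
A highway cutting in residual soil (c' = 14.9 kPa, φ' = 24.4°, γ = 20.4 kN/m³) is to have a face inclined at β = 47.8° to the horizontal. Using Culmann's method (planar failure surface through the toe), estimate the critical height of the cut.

Culmann's analysis gives the critical failure plane at α_cr = (β + φ')/2 = (47.8 + 24.4)/2 = 36.1°, and the critical height
H_c = (4c'/γ) · sinβ cosφ' / [1 − cos(β − φ')]
    = (4·14.9/20.4) · sin47.8°·cos24.4° / [1 − cos(23.4°)]
    = 2.922 · 0.7408·0.9107 / [1 − 0.9178]
    = 2.922 · 0.6746 / 0.0822
    = 23.96 m

H_c = 23.96 m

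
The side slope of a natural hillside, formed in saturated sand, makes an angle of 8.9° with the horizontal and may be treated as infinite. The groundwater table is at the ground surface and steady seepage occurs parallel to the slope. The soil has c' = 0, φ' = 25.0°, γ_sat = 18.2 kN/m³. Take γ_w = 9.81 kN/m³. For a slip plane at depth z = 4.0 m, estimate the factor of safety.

FS = 1.37

With seepage parallel to the slope and the water table at the surface, the effective normal stress on the slip plane uses the buoyant unit weight γ' = γ_sat − γ_w while the driving shear stress uses γ_sat:
FS = [c' + γ' z cos²β tanφ'] / [γ_sat z sinβ cosβ]
(For c' = 0 this reduces to FS = (γ'/γ_sat)·tanφ'/tanβ.)
γ' = 18.2 − 9.81 = 8.39 kN/m³
Numerator = 0.0 + 8.39·4.0·cos²8.9°·tan25.0° = 0.0 + 8.39·4.0·0.9761·0.4663 = 15.275 kPa
Denominator = 18.2·4.0·sin8.9°·cos8.9° = 18.2·4.0·0.1547·0.9880 = 11.127 kPa
FS = 15.275 / 11.127 = 1.373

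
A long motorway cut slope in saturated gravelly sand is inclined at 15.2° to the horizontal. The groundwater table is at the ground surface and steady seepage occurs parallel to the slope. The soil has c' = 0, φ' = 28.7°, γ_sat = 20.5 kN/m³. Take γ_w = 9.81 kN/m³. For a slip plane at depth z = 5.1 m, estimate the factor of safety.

With seepage parallel to the slope and the water table at the surface, the effective normal stress on the slip plane uses the buoyant unit weight γ' = γ_sat − γ_w while the driving shear stress uses γ_sat:
FS = [c' + γ' z cos²β tanφ'] / [γ_sat z sinβ cosβ]
(For c' = 0 this reduces to FS = (γ'/γ_sat)·tanφ'/tanβ.)
γ' = 20.5 − 9.81 = 10.69 kN/m³
Numerator = 0.0 + 10.69·5.1·cos²15.2°·tan28.7° = 0.0 + 10.69·5.1·0.9313·0.5475 = 27.796 kPa
Denominator = 20.5·5.1·sin15.2°·cos15.2° = 20.5·5.1·0.2622·0.9650 = 26.453 kPa
FS = 27.796 / 26.453 = 1.051

FS = 1.05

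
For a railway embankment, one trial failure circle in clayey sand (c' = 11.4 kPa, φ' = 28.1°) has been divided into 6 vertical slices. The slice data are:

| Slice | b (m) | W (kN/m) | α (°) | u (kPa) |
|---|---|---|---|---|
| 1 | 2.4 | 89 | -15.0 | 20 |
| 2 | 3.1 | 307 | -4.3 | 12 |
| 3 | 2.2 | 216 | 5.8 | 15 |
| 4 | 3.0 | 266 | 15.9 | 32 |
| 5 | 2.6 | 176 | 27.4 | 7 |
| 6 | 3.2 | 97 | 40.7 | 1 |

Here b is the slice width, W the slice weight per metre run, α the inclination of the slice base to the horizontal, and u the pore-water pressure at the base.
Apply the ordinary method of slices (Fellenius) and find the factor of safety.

Ordinary method of slices: FS = Σ[c'·Δl_i + (W_i cosα_i − u_i·Δl_i)·tanφ'] / Σ W_i sinα_i, with Δl_i = b_i / cosα_i.
Slice 1: Δl = 2.4/cos(-15.0°) = 2.485 m; N'_1 = 89·cos(-15.0°) − 20·2.485 = 36.3; c'Δl = 28.33; W sinα = -23.0
Slice 2: Δl = 3.1/cos(-4.3°) = 3.109 m; N'_2 = 307·cos(-4.3°) − 12·3.109 = 268.8; c'Δl = 35.44; W sinα = -23.0
Slice 3: Δl = 2.2/cos5.8° = 2.211 m; N'_3 = 216·cos5.8° − 15·2.211 = 181.7; c'Δl = 25.21; W sinα = 21.8
Slice 4: Δl = 3.0/cos15.9° = 3.119 m; N'_4 = 266·cos15.9° − 32·3.119 = 156.0; c'Δl = 35.56; W sinα = 72.9
Slice 5: Δl = 2.6/cos27.4° = 2.929 m; N'_5 = 176·cos27.4° − 7·2.929 = 135.8; c'Δl = 33.39; W sinα = 81.0
Slice 6: Δl = 3.2/cos40.7° = 4.221 m; N'_6 = 97·cos40.7° − 1·4.221 = 69.3; c'Δl = 48.12; W sinα = 63.3
Σc'Δl = 206.0 kN/m; ΣN' = 847.9 kN/m; ΣW sinα = 192.9 kN/m
Resisting = 206.0 + 847.9·tan28.1° = 206.0 + 452.7 = 658.8 kN/m
FS = 658.8 / 192.9 = 3.415

FS = 3.42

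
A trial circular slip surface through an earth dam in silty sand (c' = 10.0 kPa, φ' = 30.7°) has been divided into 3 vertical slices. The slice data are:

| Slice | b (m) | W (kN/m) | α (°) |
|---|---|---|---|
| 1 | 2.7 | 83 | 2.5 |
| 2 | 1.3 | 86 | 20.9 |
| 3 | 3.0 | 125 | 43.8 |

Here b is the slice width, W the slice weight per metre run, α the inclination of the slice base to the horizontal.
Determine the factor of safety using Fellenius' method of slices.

FS = 1.93

Ordinary method of slices: FS = Σ[c'·Δl_i + (W_i cosα_i)·tanφ'] / Σ W_i sinα_i, with Δl_i = b_i / cosα_i.
Slice 1: Δl = 2.7/cos2.5° = 2.703 m; N'_1 = 83·cos2.5° = 82.9; c'Δl = 27.03; W sinα = 3.6
Slice 2: Δl = 1.3/cos20.9° = 1.392 m; N'_2 = 86·cos20.9° = 80.3; c'Δl = 13.92; W sinα = 30.7
Slice 3: Δl = 3.0/cos43.8° = 4.157 m; N'_3 = 125·cos43.8° = 90.2; c'Δl = 41.57; W sinα = 86.5
Σc'Δl = 82.5 kN/m; ΣN' = 253.5 kN/m; ΣW sinα = 120.8 kN/m
Resisting = 82.5 + 253.5·tan30.7° = 82.5 + 150.5 = 233.0 kN/m
FS = 233.0 / 120.8 = 1.929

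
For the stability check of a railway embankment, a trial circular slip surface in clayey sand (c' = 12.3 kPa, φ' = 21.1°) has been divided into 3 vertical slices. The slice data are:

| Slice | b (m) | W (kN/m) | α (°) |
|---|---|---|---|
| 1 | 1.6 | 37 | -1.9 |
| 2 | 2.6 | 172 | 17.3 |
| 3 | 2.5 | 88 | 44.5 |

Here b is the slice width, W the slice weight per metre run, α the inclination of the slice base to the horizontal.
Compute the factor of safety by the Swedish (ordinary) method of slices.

FS = 1.78

Ordinary method of slices: FS = Σ[c'·Δl_i + (W_i cosα_i)·tanφ'] / Σ W_i sinα_i, with Δl_i = b_i / cosα_i.
Slice 1: Δl = 1.6/cos(-1.9°) = 1.601 m; N'_1 = 37·cos(-1.9°) = 37.0; c'Δl = 19.69; W sinα = -1.2
Slice 2: Δl = 2.6/cos17.3° = 2.723 m; N'_2 = 172·cos17.3° = 164.2; c'Δl = 33.50; W sinα = 51.1
Slice 3: Δl = 2.5/cos44.5° = 3.505 m; N'_3 = 88·cos44.5° = 62.8; c'Δl = 43.11; W sinα = 61.7
Σc'Δl = 96.3 kN/m; ΣN' = 264.0 kN/m; ΣW sinα = 111.6 kN/m
Resisting = 96.3 + 264.0·tan21.1° = 96.3 + 101.9 = 198.2 kN/m
FS = 198.2 / 111.6 = 1.776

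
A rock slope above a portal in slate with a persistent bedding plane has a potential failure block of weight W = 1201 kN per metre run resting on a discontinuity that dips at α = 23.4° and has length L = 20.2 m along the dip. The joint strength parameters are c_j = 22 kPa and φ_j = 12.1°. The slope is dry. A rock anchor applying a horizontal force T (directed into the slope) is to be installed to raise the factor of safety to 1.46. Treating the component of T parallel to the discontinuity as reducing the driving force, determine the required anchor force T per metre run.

Resolving forces along and normal to the sliding plane, with the horizontal anchor force T adding T·sinα to the effective normal force and T·cosα acting up the plane against the driving force:
FS = [c_jL + (W cosα + T sinα) tanφ_j] / [W sinα − T cosα]
Without the anchor: N' = 1102.2 kN/m, driving T_d = 477.0 kN/m, resisting R = 22·20.2 + 1102.2·tan12.1° = 680.7 kN/m, FS = 1.43.
Setting FS = 1.46 and solving for T:
1.46·(477.0 − T cos23.4°) = 680.7 + T sin23.4°·tan12.1°
T·(sin23.4°·tan12.1° + 1.46·cos23.4°) = 1.46·477.0 − 680.7
T·(0.3971·0.2144 + 1.46·0.9178) = 696.4 − 680.7 = 15.7
T·1.4251 = 15.7
T = 11.0 kN/m

T = 11 kN/m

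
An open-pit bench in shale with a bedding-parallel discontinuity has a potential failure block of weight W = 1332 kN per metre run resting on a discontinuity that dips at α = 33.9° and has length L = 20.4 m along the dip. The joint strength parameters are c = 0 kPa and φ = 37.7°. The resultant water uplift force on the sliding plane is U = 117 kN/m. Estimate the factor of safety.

FS = 1.03

Resolving the block weight along and normal to the plane and applying the Mohr–Coulomb strength on the joint:
N' = W cosα − U = 1332·cos33.9° − 117 = 988.6 kN/m
Driving force T = W sinα = 1332·sin33.9° = 742.9 kN/m
Resisting force R = c·L + N'·tanφ = 0·20.4 + 988.6·tan37.7° = 0.0 + 764.1 = 764.1 kN/m
FS = R / T = 764.1 / 742.9 = 1.028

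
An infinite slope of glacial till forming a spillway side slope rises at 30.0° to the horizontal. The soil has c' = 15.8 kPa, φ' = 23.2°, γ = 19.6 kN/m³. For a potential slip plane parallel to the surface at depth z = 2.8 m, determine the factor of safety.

FS = 1.41

For an infinite slope with a slip plane parallel to the surface (no pore pressure): FS = [c' + γz cos²β tanφ'] / [γz sinβ cosβ].
γz = 19.6·2.8 = 54.88 kN/m²
Numerator = 15.8 + 54.88·cos²30.0°·tan23.2° = 15.8 + 54.88·0.7500·0.4286 = 33.441 kPa
Denominator = 54.88·sin30.0°·cos30.0° = 54.88·0.5000·0.8660 = 23.764 kPa
FS = 33.441 / 23.764 = 1.407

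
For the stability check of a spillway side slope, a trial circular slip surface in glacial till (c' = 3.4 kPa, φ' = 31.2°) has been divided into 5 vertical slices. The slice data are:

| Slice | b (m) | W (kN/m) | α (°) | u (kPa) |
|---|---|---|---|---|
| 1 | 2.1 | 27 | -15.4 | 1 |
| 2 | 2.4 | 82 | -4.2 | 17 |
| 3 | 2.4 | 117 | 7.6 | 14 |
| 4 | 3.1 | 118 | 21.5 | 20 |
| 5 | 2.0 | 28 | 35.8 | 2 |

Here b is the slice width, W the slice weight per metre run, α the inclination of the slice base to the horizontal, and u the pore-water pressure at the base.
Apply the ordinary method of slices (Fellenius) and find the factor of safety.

FS = 2.73

Ordinary method of slices: FS = Σ[c'·Δl_i + (W_i cosα_i − u_i·Δl_i)·tanφ'] / Σ W_i sinα_i, with Δl_i = b_i / cosα_i.
Slice 1: Δl = 2.1/cos(-15.4°) = 2.178 m; N'_1 = 27·cos(-15.4°) − 1·2.178 = 23.9; c'Δl = 7.41; W sinα = -7.2
Slice 2: Δl = 2.4/cos(-4.2°) = 2.406 m; N'_2 = 82·cos(-4.2°) − 17·2.406 = 40.9; c'Δl = 8.18; W sinα = -6.0
Slice 3: Δl = 2.4/cos7.6° = 2.421 m; N'_3 = 117·cos7.6° − 14·2.421 = 82.1; c'Δl = 8.23; W sinα = 15.5
Slice 4: Δl = 3.1/cos21.5° = 3.332 m; N'_4 = 118·cos21.5° − 20·3.332 = 43.2; c'Δl = 11.33; W sinα = 43.2
Slice 5: Δl = 2.0/cos35.8° = 2.466 m; N'_5 = 28·cos35.8° − 2·2.466 = 17.8; c'Δl = 8.38; W sinα = 16.4
Σc'Δl = 43.5 kN/m; ΣN' = 207.7 kN/m; ΣW sinα = 61.9 kN/m
Resisting = 43.5 + 207.7·tan31.2° = 43.5 + 125.8 = 169.3 kN/m
FS = 169.3 / 61.9 = 2.735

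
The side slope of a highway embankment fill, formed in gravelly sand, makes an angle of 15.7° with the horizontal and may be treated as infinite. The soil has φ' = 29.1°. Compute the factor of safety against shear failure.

FS = 1.98

For a dry cohesionless infinite slope the factor of safety is FS = tanφ' / tanβ.
FS = tan29.1° / tan15.7° = 0.5566 / 0.2811 = 1.980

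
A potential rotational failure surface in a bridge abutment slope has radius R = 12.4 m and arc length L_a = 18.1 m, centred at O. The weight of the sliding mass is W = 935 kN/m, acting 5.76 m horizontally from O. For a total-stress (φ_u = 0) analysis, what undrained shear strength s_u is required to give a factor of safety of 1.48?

FS = s_u·L_a·R / (W·d), so s_u = FS·W·d / (L_a·R).
s_u = 1.48·935·5.76 / (18.10·12.4) = 7970.7 / 224.44 = 35.51 kPa

s_u = 35.5 kPa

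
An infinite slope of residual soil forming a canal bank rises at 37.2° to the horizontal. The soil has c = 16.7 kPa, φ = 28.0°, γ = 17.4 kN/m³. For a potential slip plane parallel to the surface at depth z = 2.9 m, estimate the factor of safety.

FS = 1.39

For an infinite slope with a slip plane parallel to the surface (no pore pressure): FS = [c + γz cos²β tanφ] / [γz sinβ cosβ].
γz = 17.4·2.9 = 50.46 kN/m²
Numerator = 16.7 + 50.46·cos²37.2°·tan28.0° = 16.7 + 50.46·0.6345·0.5317 = 33.723 kPa
Denominator = 50.46·sin37.2°·cos37.2° = 50.46·0.6046·0.7965 = 24.301 kPa
FS = 33.723 / 24.301 = 1.388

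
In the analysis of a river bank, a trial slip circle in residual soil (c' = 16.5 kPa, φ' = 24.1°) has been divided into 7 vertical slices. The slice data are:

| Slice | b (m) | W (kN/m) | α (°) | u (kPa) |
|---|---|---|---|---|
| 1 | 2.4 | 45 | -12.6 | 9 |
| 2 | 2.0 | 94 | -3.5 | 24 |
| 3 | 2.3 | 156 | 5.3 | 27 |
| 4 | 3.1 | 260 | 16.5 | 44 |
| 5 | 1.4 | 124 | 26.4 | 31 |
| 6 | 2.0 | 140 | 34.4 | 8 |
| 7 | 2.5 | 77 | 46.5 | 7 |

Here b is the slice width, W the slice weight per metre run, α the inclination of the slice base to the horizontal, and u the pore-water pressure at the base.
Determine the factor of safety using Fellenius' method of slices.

FS = 1.88

Ordinary method of slices: FS = Σ[c'·Δl_i + (W_i cosα_i − u_i·Δl_i)·tanφ'] / Σ W_i sinα_i, with Δl_i = b_i / cosα_i.
Slice 1: Δl = 2.4/cos(-12.6°) = 2.459 m; N'_1 = 45·cos(-12.6°) − 9·2.459 = 21.8; c'Δl = 40.58; W sinα = -9.8
Slice 2: Δl = 2.0/cos(-3.5°) = 2.004 m; N'_2 = 94·cos(-3.5°) − 24·2.004 = 45.7; c'Δl = 33.06; W sinα = -5.7
Slice 3: Δl = 2.3/cos5.3° = 2.310 m; N'_3 = 156·cos5.3° − 27·2.310 = 93.0; c'Δl = 38.11; W sinα = 14.4
Slice 4: Δl = 3.1/cos16.5° = 3.233 m; N'_4 = 260·cos16.5° − 44·3.233 = 107.0; c'Δl = 53.35; W sinα = 73.8
Slice 5: Δl = 1.4/cos26.4° = 1.563 m; N'_5 = 124·cos26.4° − 31·1.563 = 62.6; c'Δl = 25.79; W sinα = 55.1
Slice 6: Δl = 2.0/cos34.4° = 2.424 m; N'_6 = 140·cos34.4° − 8·2.424 = 96.1; c'Δl = 39.99; W sinα = 79.1
Slice 7: Δl = 2.5/cos46.5° = 3.632 m; N'_7 = 77·cos46.5° − 7·3.632 = 27.6; c'Δl = 59.93; W sinα = 55.9
Σc'Δl = 290.8 kN/m; ΣN' = 453.8 kN/m; ΣW sinα = 262.8 kN/m
Resisting = 290.8 + 453.8·tan24.1° = 290.8 + 203.0 = 493.8 kN/m
FS = 493.8 / 262.8 = 1.879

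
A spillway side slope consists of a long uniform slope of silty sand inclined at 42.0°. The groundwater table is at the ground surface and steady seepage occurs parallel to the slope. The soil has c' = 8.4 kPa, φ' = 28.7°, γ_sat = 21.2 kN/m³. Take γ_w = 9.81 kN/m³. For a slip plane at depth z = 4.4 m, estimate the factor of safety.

FS = 0.51

With seepage parallel to the slope and the water table at the surface, the effective normal stress on the slip plane uses the buoyant unit weight γ' = γ_sat − γ_w while the driving shear stress uses γ_sat:
FS = [c' + γ' z cos²β tanφ'] / [γ_sat z sinβ cosβ]
γ' = 21.2 − 9.81 = 11.39 kN/m³
Numerator = 8.4 + 11.39·4.4·cos²42.0°·tan28.7° = 8.4 + 11.39·4.4·0.5523·0.5475 = 23.553 kPa
Denominator = 21.2·4.4·sin42.0°·cos42.0° = 21.2·4.4·0.6691·0.7431 = 46.385 kPa
FS = 23.553 / 46.385 = 0.508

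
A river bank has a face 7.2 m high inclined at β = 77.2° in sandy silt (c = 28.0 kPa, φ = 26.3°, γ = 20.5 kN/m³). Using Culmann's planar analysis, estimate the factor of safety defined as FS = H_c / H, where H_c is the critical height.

H_c = (4c/γ) · sinβ cosφ / [1 − cos(β − φ)]
    = (4·28.0/20.5) · sin77.2°·cos26.3° / [1 − cos50.9°]
    = 5.463 · 0.8742 / 0.3693 = 12.93 m
FS = H_c / H = 12.93 / 7.2 = 1.796

FS = 1.80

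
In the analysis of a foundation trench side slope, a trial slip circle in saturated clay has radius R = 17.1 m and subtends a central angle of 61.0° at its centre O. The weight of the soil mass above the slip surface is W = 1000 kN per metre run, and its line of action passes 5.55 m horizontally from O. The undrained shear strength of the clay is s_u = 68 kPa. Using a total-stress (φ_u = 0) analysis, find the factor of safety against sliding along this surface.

FS = 3.81

Taking moments about the centre O, the resisting moment is provided by the undrained shear strength acting along the arc:
Arc length L_a = R·θ = 17.1·(61.0°·π/180) = 17.1·1.0647 = 18.21 m
M_R = s_u·L_a·R = 68·18.21·17.1 = 21169.4 kN·m/m
M_D = W·d = 1000·5.55 = 5550.0 kN·m/m
FS = M_R / M_D = 21169.4 / 5550.0 = 3.814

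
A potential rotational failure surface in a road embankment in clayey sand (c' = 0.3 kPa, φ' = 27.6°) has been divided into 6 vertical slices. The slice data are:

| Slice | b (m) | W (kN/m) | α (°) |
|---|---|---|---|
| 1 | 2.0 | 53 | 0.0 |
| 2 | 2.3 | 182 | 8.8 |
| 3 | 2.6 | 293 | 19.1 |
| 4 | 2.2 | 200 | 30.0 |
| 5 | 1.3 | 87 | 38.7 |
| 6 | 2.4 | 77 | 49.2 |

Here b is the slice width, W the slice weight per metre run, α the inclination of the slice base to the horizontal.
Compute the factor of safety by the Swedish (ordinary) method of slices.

Ordinary method of slices: FS = Σ[c'·Δl_i + (W_i cosα_i)·tanφ'] / Σ W_i sinα_i, with Δl_i = b_i / cosα_i.
Slice 1: Δl = 2.0/cos0.0° = 2.000 m; N'_1 = 53·cos0.0° = 53.0; c'Δl = 0.60; W sinα = 0.0
Slice 2: Δl = 2.3/cos8.8° = 2.327 m; N'_2 = 182·cos8.8° = 179.9; c'Δl = 0.70; W sinα = 27.8
Slice 3: Δl = 2.6/cos19.1° = 2.751 m; N'_3 = 293·cos19.1° = 276.9; c'Δl = 0.83; W sinα = 95.9
Slice 4: Δl = 2.2/cos30.0° = 2.540 m; N'_4 = 200·cos30.0° = 173.2; c'Δl = 0.76; W sinα = 100.0
Slice 5: Δl = 1.3/cos38.7° = 1.666 m; N'_5 = 87·cos38.7° = 67.9; c'Δl = 0.50; W sinα = 54.4
Slice 6: Δl = 2.4/cos49.2° = 3.673 m; N'_6 = 77·cos49.2° = 50.3; c'Δl = 1.10; W sinα = 58.3
Σc'Δl = 4.5 kN/m; ΣN' = 801.1 kN/m; ΣW sinα = 336.4 kN/m
Resisting = 4.5 + 801.1·tan27.6° = 4.5 + 418.8 = 423.3 kN/m
FS = 423.3 / 336.4 = 1.258

FS = 1.26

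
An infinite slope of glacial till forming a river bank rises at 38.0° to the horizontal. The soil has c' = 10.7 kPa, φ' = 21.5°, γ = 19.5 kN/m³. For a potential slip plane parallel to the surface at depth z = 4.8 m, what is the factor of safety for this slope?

For an infinite slope with a slip plane parallel to the surface (no pore pressure): FS = [c' + γz cos²β tanφ'] / [γz sinβ cosβ].
γz = 19.5·4.8 = 93.60 kN/m²
Numerator = 10.7 + 93.60·cos²38.0°·tan21.5° = 10.7 + 93.60·0.6210·0.3939 = 33.595 kPa
Denominator = 93.60·sin38.0°·cos38.0° = 93.60·0.6157·0.7880 = 45.410 kPa
FS = 33.595 / 45.410 = 0.740

FS = 0.74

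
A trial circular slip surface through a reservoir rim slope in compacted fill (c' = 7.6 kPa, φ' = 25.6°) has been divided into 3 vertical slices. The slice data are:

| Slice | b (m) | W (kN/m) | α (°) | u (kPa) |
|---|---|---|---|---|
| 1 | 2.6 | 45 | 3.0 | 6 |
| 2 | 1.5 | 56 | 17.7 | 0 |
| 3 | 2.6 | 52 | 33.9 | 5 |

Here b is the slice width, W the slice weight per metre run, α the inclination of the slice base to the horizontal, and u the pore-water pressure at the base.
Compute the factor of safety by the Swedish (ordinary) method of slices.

Ordinary method of slices: FS = Σ[c'·Δl_i + (W_i cosα_i − u_i·Δl_i)·tanφ'] / Σ W_i sinα_i, with Δl_i = b_i / cosα_i.
Slice 1: Δl = 2.6/cos3.0° = 2.604 m; N'_1 = 45·cos3.0° − 6·2.604 = 29.3; c'Δl = 19.79; W sinα = 2.4
Slice 2: Δl = 1.5/cos17.7° = 1.575 m; N'_2 = 56·cos17.7° − 0·1.575 = 53.3; c'Δl = 11.97; W sinα = 17.0
Slice 3: Δl = 2.6/cos33.9° = 3.132 m; N'_3 = 52·cos33.9° − 5·3.132 = 27.5; c'Δl = 23.81; W sinα = 29.0
Σc'Δl = 55.6 kN/m; ΣN' = 110.2 kN/m; ΣW sinα = 48.4 kN/m
Resisting = 55.6 + 110.2·tan25.6° = 55.6 + 52.8 = 108.3 kN/m
FS = 108.3 / 48.4 = 2.239

FS = 2.24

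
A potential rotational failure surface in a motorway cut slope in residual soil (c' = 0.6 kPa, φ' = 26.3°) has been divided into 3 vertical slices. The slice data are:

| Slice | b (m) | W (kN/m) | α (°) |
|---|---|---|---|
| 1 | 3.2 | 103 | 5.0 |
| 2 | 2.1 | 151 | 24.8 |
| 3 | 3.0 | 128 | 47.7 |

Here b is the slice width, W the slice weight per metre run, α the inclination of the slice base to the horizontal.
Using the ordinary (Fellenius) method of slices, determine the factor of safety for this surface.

FS = 1.00

Ordinary method of slices: FS = Σ[c'·Δl_i + (W_i cosα_i)·tanφ'] / Σ W_i sinα_i, with Δl_i = b_i / cosα_i.
Slice 1: Δl = 3.2/cos5.0° = 3.212 m; N'_1 = 103·cos5.0° = 102.6; c'Δl = 1.93; W sinα = 9.0
Slice 2: Δl = 2.1/cos24.8° = 2.313 m; N'_2 = 151·cos24.8° = 137.1; c'Δl = 1.39; W sinα = 63.3
Slice 3: Δl = 3.0/cos47.7° = 4.458 m; N'_3 = 128·cos47.7° = 86.1; c'Δl = 2.67; W sinα = 94.7
Σc'Δl = 6.0 kN/m; ΣN' = 325.8 kN/m; ΣW sinα = 167.0 kN/m
Resisting = 6.0 + 325.8·tan26.3° = 6.0 + 161.0 = 167.0 kN/m
FS = 167.0 / 167.0 = 1.000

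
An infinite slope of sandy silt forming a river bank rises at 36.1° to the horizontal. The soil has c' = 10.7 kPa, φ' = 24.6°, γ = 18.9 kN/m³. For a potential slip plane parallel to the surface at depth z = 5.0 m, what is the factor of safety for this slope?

FS = 0.87

For an infinite slope with a slip plane parallel to the surface (no pore pressure): FS = [c' + γz cos²β tanφ'] / [γz sinβ cosβ].
γz = 18.9·5.0 = 94.50 kN/m²
Numerator = 10.7 + 94.50·cos²36.1°·tan24.6° = 10.7 + 94.50·0.6528·0.4578 = 38.946 kPa
Denominator = 94.50·sin36.1°·cos36.1° = 94.50·0.5892·0.8080 = 44.988 kPa
FS = 38.946 / 44.988 = 0.866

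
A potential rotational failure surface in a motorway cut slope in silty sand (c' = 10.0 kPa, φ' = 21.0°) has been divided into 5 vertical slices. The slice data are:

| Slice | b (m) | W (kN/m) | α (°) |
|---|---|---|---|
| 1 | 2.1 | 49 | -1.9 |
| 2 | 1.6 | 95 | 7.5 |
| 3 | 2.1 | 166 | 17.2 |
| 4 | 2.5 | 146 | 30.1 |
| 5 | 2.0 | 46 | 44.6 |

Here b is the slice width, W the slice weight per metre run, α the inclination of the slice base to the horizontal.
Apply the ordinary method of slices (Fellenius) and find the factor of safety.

FS = 1.77

Ordinary method of slices: FS = Σ[c'·Δl_i + (W_i cosα_i)·tanφ'] / Σ W_i sinα_i, with Δl_i = b_i / cosα_i.
Slice 1: Δl = 2.1/cos(-1.9°) = 2.101 m; N'_1 = 49·cos(-1.9°) = 49.0; c'Δl = 21.01; W sinα = -1.6
Slice 2: Δl = 1.6/cos7.5° = 1.614 m; N'_2 = 95·cos7.5° = 94.2; c'Δl = 16.14; W sinα = 12.4
Slice 3: Δl = 2.1/cos17.2° = 2.198 m; N'_3 = 166·cos17.2° = 158.6; c'Δl = 21.98; W sinα = 49.1
Slice 4: Δl = 2.5/cos30.1° = 2.890 m; N'_4 = 146·cos30.1° = 126.3; c'Δl = 28.90; W sinα = 73.2
Slice 5: Δl = 2.0/cos44.6° = 2.809 m; N'_5 = 46·cos44.6° = 32.8; c'Δl = 28.09; W sinα = 32.3
Σc'Δl = 116.1 kN/m; ΣN' = 460.8 kN/m; ΣW sinα = 165.4 kN/m
Resisting = 116.1 + 460.8·tan21.0° = 116.1 + 176.9 = 293.0 kN/m
FS = 293.0 / 165.4 = 1.772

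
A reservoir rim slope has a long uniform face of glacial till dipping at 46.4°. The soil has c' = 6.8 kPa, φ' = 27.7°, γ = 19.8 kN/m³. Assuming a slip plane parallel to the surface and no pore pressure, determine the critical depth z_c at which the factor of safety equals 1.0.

z_c = 1.38 m

Setting FS = 1.00 in FS = [c' + γz cos²β tanφ'] / [γz sinβ cosβ] and solving for z:
z = c' / [γ cosβ (FS·sinβ − cosβ·tanφ')]
  = 6.8 / [19.8·cos46.4°·(1.00·sin46.4° − cos46.4°·tan27.7°)]
  = 6.8 / [19.8·0.6896·(1.00·0.7242 − 0.6896·0.5250)]
  = 6.8 / 4.9445 = 1.375 m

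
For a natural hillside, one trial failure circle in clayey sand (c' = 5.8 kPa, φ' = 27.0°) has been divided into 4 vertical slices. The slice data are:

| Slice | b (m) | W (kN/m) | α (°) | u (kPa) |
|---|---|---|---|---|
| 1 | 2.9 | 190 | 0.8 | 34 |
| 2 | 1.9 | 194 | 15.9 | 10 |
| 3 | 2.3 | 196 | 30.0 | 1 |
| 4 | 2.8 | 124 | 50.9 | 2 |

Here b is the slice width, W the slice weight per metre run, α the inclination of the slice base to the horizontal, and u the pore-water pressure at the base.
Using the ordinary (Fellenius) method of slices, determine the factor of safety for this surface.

FS = 1.29

Ordinary method of slices: FS = Σ[c'·Δl_i + (W_i cosα_i − u_i·Δl_i)·tanφ'] / Σ W_i sinα_i, with Δl_i = b_i / cosα_i.
Slice 1: Δl = 2.9/cos0.8° = 2.900 m; N'_1 = 190·cos0.8° − 34·2.900 = 91.4; c'Δl = 16.82; W sinα = 2.7
Slice 2: Δl = 1.9/cos15.9° = 1.976 m; N'_2 = 194·cos15.9° − 10·1.976 = 166.8; c'Δl = 11.46; W sinα = 53.1
Slice 3: Δl = 2.3/cos30.0° = 2.656 m; N'_3 = 196·cos30.0° − 1·2.656 = 167.1; c'Δl = 15.40; W sinα = 98.0
Slice 4: Δl = 2.8/cos50.9° = 4.440 m; N'_4 = 124·cos50.9° − 2·4.440 = 69.3; c'Δl = 25.75; W sinα = 96.2
Σc'Δl = 69.4 kN/m; ΣN' = 494.6 kN/m; ΣW sinα = 250.0 kN/m
Resisting = 69.4 + 494.6·tan27.0° = 69.4 + 252.0 = 321.4 kN/m
FS = 321.4 / 250.0 = 1.286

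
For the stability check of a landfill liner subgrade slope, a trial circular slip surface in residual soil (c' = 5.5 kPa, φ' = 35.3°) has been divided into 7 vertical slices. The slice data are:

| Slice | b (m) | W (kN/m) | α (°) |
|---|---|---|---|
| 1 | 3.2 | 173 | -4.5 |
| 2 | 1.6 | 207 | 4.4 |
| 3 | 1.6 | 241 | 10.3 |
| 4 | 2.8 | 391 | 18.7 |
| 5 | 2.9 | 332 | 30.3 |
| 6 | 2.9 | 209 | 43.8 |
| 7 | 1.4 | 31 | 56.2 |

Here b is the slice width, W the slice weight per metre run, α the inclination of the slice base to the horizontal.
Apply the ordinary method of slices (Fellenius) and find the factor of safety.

FS = 2.21

Ordinary method of slices: FS = Σ[c'·Δl_i + (W_i cosα_i)·tanφ'] / Σ W_i sinα_i, with Δl_i = b_i / cosα_i.
Slice 1: Δl = 3.2/cos(-4.5°) = 3.210 m; N'_1 = 173·cos(-4.5°) = 172.5; c'Δl = 17.65; W sinα = -13.6
Slice 2: Δl = 1.6/cos4.4° = 1.605 m; N'_2 = 207·cos4.4° = 206.4; c'Δl = 8.83; W sinα = 15.9
Slice 3: Δl = 1.6/cos10.3° = 1.626 m; N'_3 = 241·cos10.3° = 237.1; c'Δl = 8.94; W sinα = 43.1
Slice 4: Δl = 2.8/cos18.7° = 2.956 m; N'_4 = 391·cos18.7° = 370.4; c'Δl = 16.26; W sinα = 125.4
Slice 5: Δl = 2.9/cos30.3° = 3.359 m; N'_5 = 332·cos30.3° = 286.6; c'Δl = 18.47; W sinα = 167.5
Slice 6: Δl = 2.9/cos43.8° = 4.018 m; N'_6 = 209·cos43.8° = 150.8; c'Δl = 22.10; W sinα = 144.7
Slice 7: Δl = 1.4/cos56.2° = 2.517 m; N'_7 = 31·cos56.2° = 17.2; c'Δl = 13.84; W sinα = 25.8
Σc'Δl = 106.1 kN/m; ΣN' = 1441.1 kN/m; ΣW sinα = 508.7 kN/m
Resisting = 106.1 + 1441.1·tan35.3° = 106.1 + 1020.3 = 1126.4 kN/m
FS = 1126.4 / 508.7 = 2.214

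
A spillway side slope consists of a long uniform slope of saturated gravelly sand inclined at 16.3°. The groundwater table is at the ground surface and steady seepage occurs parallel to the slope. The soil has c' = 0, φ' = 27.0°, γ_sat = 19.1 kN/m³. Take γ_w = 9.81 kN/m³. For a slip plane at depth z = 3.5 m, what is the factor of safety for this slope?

With seepage parallel to the slope and the water table at the surface, the effective normal stress on the slip plane uses the buoyant unit weight γ' = γ_sat − γ_w while the driving shear stress uses γ_sat:
FS = [c' + γ' z cos²β tanφ'] / [γ_sat z sinβ cosβ]
(For c' = 0 this reduces to FS = (γ'/γ_sat)·tanφ'/tanβ.)
γ' = 19.1 − 9.81 = 9.29 kN/m³
Numerator = 0.0 + 9.29·3.5·cos²16.3°·tan27.0° = 0.0 + 9.29·3.5·0.9212·0.5095 = 15.262 kPa
Denominator = 19.1·3.5·sin16.3°·cos16.3° = 19.1·3.5·0.2807·0.9598 = 18.008 kPa
FS = 15.262 / 18.008 = 0.848

FS = 0.85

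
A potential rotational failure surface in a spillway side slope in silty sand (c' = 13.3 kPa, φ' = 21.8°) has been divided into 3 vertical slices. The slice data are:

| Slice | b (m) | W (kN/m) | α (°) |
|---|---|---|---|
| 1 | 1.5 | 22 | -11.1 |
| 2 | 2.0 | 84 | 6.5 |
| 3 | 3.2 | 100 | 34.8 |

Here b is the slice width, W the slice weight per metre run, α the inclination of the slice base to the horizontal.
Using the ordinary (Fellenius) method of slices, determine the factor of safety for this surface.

Ordinary method of slices: FS = Σ[c'·Δl_i + (W_i cosα_i)·tanφ'] / Σ W_i sinα_i, with Δl_i = b_i / cosα_i.
Slice 1: Δl = 1.5/cos(-11.1°) = 1.529 m; N'_1 = 22·cos(-11.1°) = 21.6; c'Δl = 20.33; W sinα = -4.2
Slice 2: Δl = 2.0/cos6.5° = 2.013 m; N'_2 = 84·cos6.5° = 83.5; c'Δl = 26.77; W sinα = 9.5
Slice 3: Δl = 3.2/cos34.8° = 3.897 m; N'_3 = 100·cos34.8° = 82.1; c'Δl = 51.83; W sinα = 57.1
Σc'Δl = 98.9 kN/m; ΣN' = 187.2 kN/m; ΣW sinα = 62.3 kN/m
Resisting = 98.9 + 187.2·tan21.8° = 98.9 + 74.9 = 173.8 kN/m
FS = 173.8 / 62.3 = 2.788

FS = 2.79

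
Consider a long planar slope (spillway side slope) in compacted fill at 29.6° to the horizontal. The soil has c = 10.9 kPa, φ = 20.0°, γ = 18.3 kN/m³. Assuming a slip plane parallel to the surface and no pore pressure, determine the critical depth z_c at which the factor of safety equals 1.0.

z_c = 3.86 m

Setting FS = 1.00 in FS = [c + γz cos²β tanφ] / [γz sinβ cosβ] and solving for z:
z = c / [γ cosβ (FS·sinβ − cosβ·tanφ)]
  = 10.9 / [18.3·cos29.6°·(1.00·sin29.6° − cos29.6°·tan20.0°)]
  = 10.9 / [18.3·0.8695·(1.00·0.4939 − 0.8695·0.3640)]
  = 10.9 / 2.8239 = 3.860 m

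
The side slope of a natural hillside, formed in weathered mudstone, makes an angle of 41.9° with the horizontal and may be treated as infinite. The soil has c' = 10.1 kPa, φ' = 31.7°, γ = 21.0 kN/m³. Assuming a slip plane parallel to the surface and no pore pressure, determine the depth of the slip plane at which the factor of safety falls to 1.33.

z = 1.51 m

Setting FS = 1.33 in FS = [c' + γz cos²β tanφ'] / [γz sinβ cosβ] and solving for z:
z = c' / [γ cosβ (FS·sinβ − cosβ·tanφ')]
  = 10.1 / [21.0·cos41.9°·(1.33·sin41.9° − cos41.9°·tan31.7°)]
  = 10.1 / [21.0·0.7443·(1.33·0.6678 − 0.7443·0.6176)]
  = 10.1 / 6.6980 = 1.508 m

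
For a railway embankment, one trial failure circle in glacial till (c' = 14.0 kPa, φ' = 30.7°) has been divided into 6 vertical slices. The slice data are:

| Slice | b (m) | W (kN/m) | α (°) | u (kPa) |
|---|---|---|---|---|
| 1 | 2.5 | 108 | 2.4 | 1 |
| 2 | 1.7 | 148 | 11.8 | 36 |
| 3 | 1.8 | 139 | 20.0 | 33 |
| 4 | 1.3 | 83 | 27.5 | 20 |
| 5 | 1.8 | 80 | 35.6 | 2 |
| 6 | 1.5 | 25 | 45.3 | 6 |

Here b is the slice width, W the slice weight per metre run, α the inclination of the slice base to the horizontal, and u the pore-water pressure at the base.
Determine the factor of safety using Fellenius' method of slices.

Ordinary method of slices: FS = Σ[c'·Δl_i + (W_i cosα_i − u_i·Δl_i)·tanφ'] / Σ W_i sinα_i, with Δl_i = b_i / cosα_i.
Slice 1: Δl = 2.5/cos2.4° = 2.502 m; N'_1 = 108·cos2.4° − 1·2.502 = 105.4; c'Δl = 35.03; W sinα = 4.5
Slice 2: Δl = 1.7/cos11.8° = 1.737 m; N'_2 = 148·cos11.8° − 36·1.737 = 82.4; c'Δl = 24.31; W sinα = 30.3
Slice 3: Δl = 1.8/cos20.0° = 1.916 m; N'_3 = 139·cos20.0° − 33·1.916 = 67.4; c'Δl = 26.82; W sinα = 47.5
Slice 4: Δl = 1.3/cos27.5° = 1.466 m; N'_4 = 83·cos27.5° − 20·1.466 = 44.3; c'Δl = 20.52; W sinα = 38.3
Slice 5: Δl = 1.8/cos35.6° = 2.214 m; N'_5 = 80·cos35.6° − 2·2.214 = 60.6; c'Δl = 30.99; W sinα = 46.6
Slice 6: Δl = 1.5/cos45.3° = 2.133 m; N'_6 = 25·cos45.3° − 6·2.133 = 4.8; c'Δl = 29.86; W sinα = 17.8
Σc'Δl = 167.5 kN/m; ΣN' = 364.9 kN/m; ΣW sinα = 185.0 kN/m
Resisting = 167.5 + 364.9·tan30.7° = 167.5 + 216.6 = 384.2 kN/m
FS = 384.2 / 185.0 = 2.077

FS = 2.08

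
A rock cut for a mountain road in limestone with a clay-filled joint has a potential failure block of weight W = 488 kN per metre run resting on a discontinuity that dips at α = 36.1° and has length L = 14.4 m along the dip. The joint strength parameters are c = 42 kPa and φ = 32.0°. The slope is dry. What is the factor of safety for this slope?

FS = 2.96

Resolving the block weight along and normal to the plane and applying the Mohr–Coulomb strength on the joint:
N' = W cosα = 488·cos36.1° = 394.3 kN/m
Driving force T = W sinα = 488·sin36.1° = 287.5 kN/m
Resisting force R = c·L + N'·tanφ = 42·14.4 + 394.3·tan32.0° = 604.8 + 246.4 = 851.2 kN/m
FS = R / T = 851.2 / 287.5 = 2.960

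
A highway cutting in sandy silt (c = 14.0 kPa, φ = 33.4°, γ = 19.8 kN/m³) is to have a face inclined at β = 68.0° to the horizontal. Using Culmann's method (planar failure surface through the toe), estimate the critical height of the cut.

Culmann's analysis gives the critical failure plane at α_cr = (β + φ)/2 = (68.0 + 33.4)/2 = 50.7°, and the critical height
H_c = (4c/γ) · sinβ cosφ / [1 − cos(β − φ)]
    = (4·14.0/19.8) · sin68.0°·cos33.4° / [1 − cos(34.6°)]
    = 2.828 · 0.9272·0.8348 / [1 − 0.8231]
    = 2.828 · 0.7741 / 0.1769
    = 12.38 m

H_c = 12.38 m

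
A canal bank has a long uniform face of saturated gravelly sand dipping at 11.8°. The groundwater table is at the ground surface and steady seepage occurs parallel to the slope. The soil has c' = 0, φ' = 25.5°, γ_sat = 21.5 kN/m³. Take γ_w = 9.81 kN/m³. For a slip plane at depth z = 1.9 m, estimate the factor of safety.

With seepage parallel to the slope and the water table at the surface, the effective normal stress on the slip plane uses the buoyant unit weight γ' = γ_sat − γ_w while the driving shear stress uses γ_sat:
FS = [c' + γ' z cos²β tanφ'] / [γ_sat z sinβ cosβ]
(For c' = 0 this reduces to FS = (γ'/γ_sat)·tanφ'/tanβ.)
γ' = 21.5 − 9.81 = 11.69 kN/m³
Numerator = 0.0 + 11.69·1.9·cos²11.8°·tan25.5° = 0.0 + 11.69·1.9·0.9582·0.4770 = 10.151 kPa
Denominator = 21.5·1.9·sin11.8°·cos11.8° = 21.5·1.9·0.2045·0.9789 = 8.177 kPa
FS = 10.151 / 8.177 = 1.241

FS = 1.24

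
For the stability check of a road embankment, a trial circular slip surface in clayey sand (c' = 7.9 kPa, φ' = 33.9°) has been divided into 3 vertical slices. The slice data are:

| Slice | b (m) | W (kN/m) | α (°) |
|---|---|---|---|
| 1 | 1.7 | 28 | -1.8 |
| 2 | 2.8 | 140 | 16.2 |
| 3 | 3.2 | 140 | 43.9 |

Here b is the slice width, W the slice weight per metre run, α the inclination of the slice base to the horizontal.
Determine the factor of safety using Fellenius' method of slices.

FS = 1.84

Ordinary method of slices: FS = Σ[c'·Δl_i + (W_i cosα_i)·tanφ'] / Σ W_i sinα_i, with Δl_i = b_i / cosα_i.
Slice 1: Δl = 1.7/cos(-1.8°) = 1.701 m; N'_1 = 28·cos(-1.8°) = 28.0; c'Δl = 13.44; W sinα = -0.9
Slice 2: Δl = 2.8/cos16.2° = 2.916 m; N'_2 = 140·cos16.2° = 134.4; c'Δl = 23.03; W sinα = 39.1
Slice 3: Δl = 3.2/cos43.9° = 4.441 m; N'_3 = 140·cos43.9° = 100.9; c'Δl = 35.08; W sinα = 97.1
Σc'Δl = 71.6 kN/m; ΣN' = 263.3 kN/m; ΣW sinα = 135.3 kN/m
Resisting = 71.6 + 263.3·tan33.9° = 71.6 + 176.9 = 248.5 kN/m
FS = 248.5 / 135.3 = 1.837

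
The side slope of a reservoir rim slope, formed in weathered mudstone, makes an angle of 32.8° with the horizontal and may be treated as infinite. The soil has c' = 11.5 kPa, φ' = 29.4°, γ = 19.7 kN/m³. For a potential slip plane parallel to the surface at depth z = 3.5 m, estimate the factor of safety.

For an infinite slope with a slip plane parallel to the surface (no pore pressure): FS = [c' + γz cos²β tanφ'] / [γz sinβ cosβ].
γz = 19.7·3.5 = 68.95 kN/m²
Numerator = 11.5 + 68.95·cos²32.8°·tan29.4° = 11.5 + 68.95·0.7066·0.5635 = 38.950 kPa
Denominator = 68.95·sin32.8°·cos32.8° = 68.95·0.5417·0.8406 = 31.396 kPa
FS = 38.950 / 31.396 = 1.241

FS = 1.24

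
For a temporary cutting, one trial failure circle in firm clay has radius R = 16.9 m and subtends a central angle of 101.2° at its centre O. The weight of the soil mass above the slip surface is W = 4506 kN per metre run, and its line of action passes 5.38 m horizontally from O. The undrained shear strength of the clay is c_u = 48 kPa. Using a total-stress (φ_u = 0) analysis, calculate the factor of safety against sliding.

Taking moments about the centre O, the resisting moment is provided by the undrained shear strength acting along the arc:
Arc length L_a = R·θ = 16.9·(101.2°·π/180) = 16.9·1.7663 = 29.85 m
M_R = c_u·L_a·R = 48·29.85·16.9 = 24214.3 kN·m/m
M_D = W·d = 4506·5.38 = 24242.3 kN·m/m
FS = M_R / M_D = 24214.3 / 24242.3 = 0.999

FS = 1.00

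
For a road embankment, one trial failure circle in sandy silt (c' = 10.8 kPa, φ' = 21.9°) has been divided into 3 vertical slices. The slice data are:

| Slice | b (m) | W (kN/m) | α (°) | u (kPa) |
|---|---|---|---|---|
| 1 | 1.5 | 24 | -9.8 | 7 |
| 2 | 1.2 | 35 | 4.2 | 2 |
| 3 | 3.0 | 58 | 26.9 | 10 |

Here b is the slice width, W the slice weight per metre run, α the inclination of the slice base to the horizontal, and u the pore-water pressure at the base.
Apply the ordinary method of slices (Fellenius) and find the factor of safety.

Ordinary method of slices: FS = Σ[c'·Δl_i + (W_i cosα_i − u_i·Δl_i)·tanφ'] / Σ W_i sinα_i, with Δl_i = b_i / cosα_i.
Slice 1: Δl = 1.5/cos(-9.8°) = 1.522 m; N'_1 = 24·cos(-9.8°) − 7·1.522 = 13.0; c'Δl = 16.44; W sinα = -4.1
Slice 2: Δl = 1.2/cos4.2° = 1.203 m; N'_2 = 35·cos4.2° − 2·1.203 = 32.5; c'Δl = 12.99; W sinα = 2.6
Slice 3: Δl = 3.0/cos26.9° = 3.364 m; N'_3 = 58·cos26.9° − 10·3.364 = 18.1; c'Δl = 36.33; W sinα = 26.2
Σc'Δl = 65.8 kN/m; ΣN' = 63.6 kN/m; ΣW sinα = 24.7 kN/m
Resisting = 65.8 + 63.6·tan21.9° = 65.8 + 25.6 = 91.3 kN/m
FS = 91.3 / 24.7 = 3.694

FS = 3.69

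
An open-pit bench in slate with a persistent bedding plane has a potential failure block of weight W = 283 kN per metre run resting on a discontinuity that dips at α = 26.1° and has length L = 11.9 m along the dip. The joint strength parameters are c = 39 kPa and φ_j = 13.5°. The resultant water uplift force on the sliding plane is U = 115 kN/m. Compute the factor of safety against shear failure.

FS = 4.00

Resolving the block weight along and normal to the plane and applying the Mohr–Coulomb strength on the joint:
N' = W cosα − U = 283·cos26.1° − 115 = 139.1 kN/m
Driving force T = W sinα = 283·sin26.1° = 124.5 kN/m
Resisting force R = c·L + N'·tanφ_j = 39·11.9 + 139.1·tan13.5° = 464.1 + 33.4 = 497.5 kN/m
FS = R / T = 497.5 / 124.5 = 3.996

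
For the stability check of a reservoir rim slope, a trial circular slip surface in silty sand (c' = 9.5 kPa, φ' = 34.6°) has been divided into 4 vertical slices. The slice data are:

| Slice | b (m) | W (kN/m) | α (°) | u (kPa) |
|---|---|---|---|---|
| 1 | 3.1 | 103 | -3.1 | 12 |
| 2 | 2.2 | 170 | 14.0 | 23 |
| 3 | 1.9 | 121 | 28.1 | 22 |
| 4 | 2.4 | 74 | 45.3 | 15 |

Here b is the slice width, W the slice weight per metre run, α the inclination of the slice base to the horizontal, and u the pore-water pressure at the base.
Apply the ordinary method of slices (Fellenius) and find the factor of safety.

FS = 1.85

Ordinary method of slices: FS = Σ[c'·Δl_i + (W_i cosα_i − u_i·Δl_i)·tanφ'] / Σ W_i sinα_i, with Δl_i = b_i / cosα_i.
Slice 1: Δl = 3.1/cos(-3.1°) = 3.105 m; N'_1 = 103·cos(-3.1°) − 12·3.105 = 65.6; c'Δl = 29.49; W sinα = -5.6
Slice 2: Δl = 2.2/cos14.0° = 2.267 m; N'_2 = 170·cos14.0° − 23·2.267 = 112.8; c'Δl = 21.54; W sinα = 41.1
Slice 3: Δl = 1.9/cos28.1° = 2.154 m; N'_3 = 121·cos28.1° − 22·2.154 = 59.4; c'Δl = 20.46; W sinα = 57.0
Slice 4: Δl = 2.4/cos45.3° = 3.412 m; N'_4 = 74·cos45.3° − 15·3.412 = 0.9; c'Δl = 32.41; W sinα = 52.6
Σc'Δl = 103.9 kN/m; ΣN' = 238.6 kN/m; ΣW sinα = 145.1 kN/m
Resisting = 103.9 + 238.6·tan34.6° = 103.9 + 164.6 = 268.5 kN/m
FS = 268.5 / 145.1 = 1.850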